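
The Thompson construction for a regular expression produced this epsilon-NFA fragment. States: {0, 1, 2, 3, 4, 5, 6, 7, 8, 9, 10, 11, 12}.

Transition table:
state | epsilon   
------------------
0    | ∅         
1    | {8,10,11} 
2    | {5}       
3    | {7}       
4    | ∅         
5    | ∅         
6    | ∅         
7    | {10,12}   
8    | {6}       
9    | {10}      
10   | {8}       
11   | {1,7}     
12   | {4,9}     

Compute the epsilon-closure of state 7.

Start with {7}.
From 7 via epsilon: add 10, 12.
From 10 via epsilon: add 8.
From 12 via epsilon: add 4, 9.
From 8 via epsilon: add 6.
No new states can be added; the closed set is {4, 6, 7, 8, 9, 10, 12}.

{4, 6, 7, 8, 9, 10, 12}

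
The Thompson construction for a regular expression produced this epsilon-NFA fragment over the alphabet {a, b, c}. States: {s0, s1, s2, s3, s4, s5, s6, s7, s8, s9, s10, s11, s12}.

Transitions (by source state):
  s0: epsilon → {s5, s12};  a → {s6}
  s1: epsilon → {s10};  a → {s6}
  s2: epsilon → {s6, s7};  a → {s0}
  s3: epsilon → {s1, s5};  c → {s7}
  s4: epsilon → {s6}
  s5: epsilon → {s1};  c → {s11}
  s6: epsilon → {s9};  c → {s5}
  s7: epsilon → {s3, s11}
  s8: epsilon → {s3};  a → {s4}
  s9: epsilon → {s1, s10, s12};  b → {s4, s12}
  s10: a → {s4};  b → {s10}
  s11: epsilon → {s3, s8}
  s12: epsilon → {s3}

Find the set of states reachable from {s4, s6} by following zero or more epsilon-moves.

Start with {s4, s6}.
From s6 via epsilon: add s9.
From s9 via epsilon: add s1, s10, s12.
From s12 via epsilon: add s3.
From s3 via epsilon: add s5.
No new states can be added; the closed set is {s1, s3, s4, s5, s6, s9, s10, s12}.

{s1, s3, s4, s5, s6, s9, s10, s12}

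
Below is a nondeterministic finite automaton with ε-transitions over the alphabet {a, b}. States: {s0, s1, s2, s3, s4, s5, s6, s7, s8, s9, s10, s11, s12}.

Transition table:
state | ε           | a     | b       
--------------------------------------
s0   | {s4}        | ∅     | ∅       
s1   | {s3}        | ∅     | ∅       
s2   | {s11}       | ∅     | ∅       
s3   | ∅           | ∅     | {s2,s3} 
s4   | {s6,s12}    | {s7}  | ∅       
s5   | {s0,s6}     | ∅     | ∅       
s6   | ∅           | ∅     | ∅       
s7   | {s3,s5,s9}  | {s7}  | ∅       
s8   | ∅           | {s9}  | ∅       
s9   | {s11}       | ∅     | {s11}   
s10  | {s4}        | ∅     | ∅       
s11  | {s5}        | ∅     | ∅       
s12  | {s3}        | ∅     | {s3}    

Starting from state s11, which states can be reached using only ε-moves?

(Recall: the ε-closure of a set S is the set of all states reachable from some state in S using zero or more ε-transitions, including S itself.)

{s0, s3, s4, s5, s6, s11, s12}

Start with {s11}.
From s11 via ε: add s5.
From s5 via ε: add s0, s6.
From s0 via ε: add s4.
From s4 via ε: add s12.
From s12 via ε: add s3.
No new states can be added; the closed set is {s0, s3, s4, s5, s6, s11, s12}.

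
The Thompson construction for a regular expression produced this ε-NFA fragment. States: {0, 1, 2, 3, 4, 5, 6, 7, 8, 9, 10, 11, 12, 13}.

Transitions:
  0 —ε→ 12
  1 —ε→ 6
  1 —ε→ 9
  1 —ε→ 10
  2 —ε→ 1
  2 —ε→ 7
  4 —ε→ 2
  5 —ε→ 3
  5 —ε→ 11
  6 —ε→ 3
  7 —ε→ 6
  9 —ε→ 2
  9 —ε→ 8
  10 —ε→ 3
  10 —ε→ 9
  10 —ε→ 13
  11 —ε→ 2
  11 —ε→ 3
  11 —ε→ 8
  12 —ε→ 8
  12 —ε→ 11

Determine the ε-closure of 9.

Start with {9}.
From 9 via ε: add 2, 8.
From 2 via ε: add 1, 7.
From 1 via ε: add 6, 10.
From 6 via ε: add 3.
From 10 via ε: add 13.
No new states can be added; the closed set is {1, 2, 3, 6, 7, 8, 9, 10, 13}.

{1, 2, 3, 6, 7, 8, 9, 10, 13}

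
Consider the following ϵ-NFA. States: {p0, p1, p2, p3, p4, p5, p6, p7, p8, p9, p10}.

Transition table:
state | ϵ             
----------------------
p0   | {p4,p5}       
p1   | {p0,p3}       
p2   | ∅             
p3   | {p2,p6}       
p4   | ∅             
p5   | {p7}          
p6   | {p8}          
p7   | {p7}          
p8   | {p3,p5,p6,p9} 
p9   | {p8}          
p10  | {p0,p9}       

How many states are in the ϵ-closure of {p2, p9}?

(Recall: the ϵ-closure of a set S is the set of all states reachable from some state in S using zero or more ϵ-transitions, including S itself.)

Start with {p2, p9}.
From p9 via ϵ: add p8.
From p8 via ϵ: add p3, p5, p6.
From p5 via ϵ: add p7.
ϵ-closure = {p2, p3, p5, p6, p7, p8, p9}, which has 7 states.

7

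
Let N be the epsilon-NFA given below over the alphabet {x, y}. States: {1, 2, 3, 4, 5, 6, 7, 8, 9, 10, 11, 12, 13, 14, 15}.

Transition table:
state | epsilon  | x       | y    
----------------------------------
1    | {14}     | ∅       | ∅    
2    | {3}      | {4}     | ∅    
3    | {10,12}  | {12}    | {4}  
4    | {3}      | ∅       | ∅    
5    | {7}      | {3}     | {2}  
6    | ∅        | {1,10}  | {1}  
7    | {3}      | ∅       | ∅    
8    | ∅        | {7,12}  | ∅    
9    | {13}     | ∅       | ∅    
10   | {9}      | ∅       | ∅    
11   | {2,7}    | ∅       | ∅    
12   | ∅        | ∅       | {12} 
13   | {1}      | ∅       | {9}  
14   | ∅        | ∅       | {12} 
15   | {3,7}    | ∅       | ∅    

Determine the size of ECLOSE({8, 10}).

Start with {8, 10}.
From 10 via epsilon: add 9.
From 9 via epsilon: add 13.
From 13 via epsilon: add 1.
From 1 via epsilon: add 14.
epsilon-closure = {1, 8, 9, 10, 13, 14}, which has 6 states.

6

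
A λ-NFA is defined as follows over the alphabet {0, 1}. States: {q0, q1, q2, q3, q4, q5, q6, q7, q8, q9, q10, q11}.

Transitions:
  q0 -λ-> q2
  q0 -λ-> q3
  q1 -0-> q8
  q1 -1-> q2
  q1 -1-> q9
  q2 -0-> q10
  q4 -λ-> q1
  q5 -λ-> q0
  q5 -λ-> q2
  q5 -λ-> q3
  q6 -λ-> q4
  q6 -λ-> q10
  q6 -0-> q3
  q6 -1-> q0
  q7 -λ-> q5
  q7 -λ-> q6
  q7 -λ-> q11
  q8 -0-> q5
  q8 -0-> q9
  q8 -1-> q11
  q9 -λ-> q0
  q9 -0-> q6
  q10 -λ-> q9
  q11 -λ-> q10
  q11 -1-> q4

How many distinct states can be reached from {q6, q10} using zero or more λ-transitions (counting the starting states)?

Start with {q6, q10}.
From q6 via λ: add q4.
From q10 via λ: add q9.
From q4 via λ: add q1.
From q9 via λ: add q0.
From q0 via λ: add q2, q3.
λ-closure = {q0, q1, q2, q3, q4, q6, q9, q10}, which has 8 states.

8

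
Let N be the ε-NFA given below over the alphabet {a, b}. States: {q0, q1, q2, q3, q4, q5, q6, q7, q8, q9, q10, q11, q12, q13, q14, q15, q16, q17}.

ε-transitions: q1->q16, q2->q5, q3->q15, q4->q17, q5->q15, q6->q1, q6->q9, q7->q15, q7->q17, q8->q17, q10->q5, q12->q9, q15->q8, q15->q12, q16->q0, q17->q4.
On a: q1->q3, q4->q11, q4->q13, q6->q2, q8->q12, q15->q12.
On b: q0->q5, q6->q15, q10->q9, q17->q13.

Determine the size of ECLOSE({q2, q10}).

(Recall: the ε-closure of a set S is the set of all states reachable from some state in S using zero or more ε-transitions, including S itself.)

Start with {q2, q10}.
From q2 via ε: add q5.
From q5 via ε: add q15.
From q15 via ε: add q8, q12.
From q8 via ε: add q17.
From q12 via ε: add q9.
From q17 via ε: add q4.
ε-closure = {q2, q4, q5, q8, q9, q10, q12, q15, q17}, which has 9 states.

9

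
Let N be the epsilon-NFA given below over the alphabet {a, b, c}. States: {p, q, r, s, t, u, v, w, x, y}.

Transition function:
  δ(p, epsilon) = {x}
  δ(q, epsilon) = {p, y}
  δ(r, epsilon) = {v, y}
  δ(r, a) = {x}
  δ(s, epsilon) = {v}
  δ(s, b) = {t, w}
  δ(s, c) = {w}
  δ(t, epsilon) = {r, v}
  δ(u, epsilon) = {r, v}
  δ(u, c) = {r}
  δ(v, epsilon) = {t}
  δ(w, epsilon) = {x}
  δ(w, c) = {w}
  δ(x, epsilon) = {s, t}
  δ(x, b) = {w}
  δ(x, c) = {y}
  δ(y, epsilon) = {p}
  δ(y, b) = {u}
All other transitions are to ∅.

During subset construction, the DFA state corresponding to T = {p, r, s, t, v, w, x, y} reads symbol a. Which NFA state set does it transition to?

{p, r, s, t, v, x, y}

r on a → {x}.
No a-transition from p, s, t, v, w, x, y.
Union after reading a: {x}.
Now take the epsilon-closure:
From x via epsilon: add s, t.
From s via epsilon: add v.
From t via epsilon: add r.
From r via epsilon: add y.
From y via epsilon: add p.
No new states can be added; the closed set is {p, r, s, t, v, x, y}.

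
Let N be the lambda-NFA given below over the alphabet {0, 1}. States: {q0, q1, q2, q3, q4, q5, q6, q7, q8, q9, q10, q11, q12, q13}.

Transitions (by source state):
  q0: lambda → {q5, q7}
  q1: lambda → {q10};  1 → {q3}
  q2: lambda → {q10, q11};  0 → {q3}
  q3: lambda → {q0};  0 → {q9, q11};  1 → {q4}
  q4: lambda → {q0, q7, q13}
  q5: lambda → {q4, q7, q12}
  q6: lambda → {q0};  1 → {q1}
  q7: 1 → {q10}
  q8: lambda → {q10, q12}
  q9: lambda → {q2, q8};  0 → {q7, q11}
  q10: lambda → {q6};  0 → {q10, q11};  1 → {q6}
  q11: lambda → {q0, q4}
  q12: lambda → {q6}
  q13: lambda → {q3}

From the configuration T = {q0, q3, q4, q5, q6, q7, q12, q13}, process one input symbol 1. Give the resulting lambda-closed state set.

{q0, q1, q3, q4, q5, q6, q7, q10, q12, q13}

q3 on 1 → {q4}.
q6 on 1 → {q1}.
q7 on 1 → {q10}.
No 1-transition from q0, q4, q5, q12, q13.
Union after reading 1: {q1, q4, q10}.
Now take the lambda-closure:
From q4 via lambda: add q0, q7, q13.
From q10 via lambda: add q6.
From q0 via lambda: add q5.
From q13 via lambda: add q3.
From q5 via lambda: add q12.
No new states can be added; the closed set is {q0, q1, q3, q4, q5, q6, q7, q10, q12, q13}.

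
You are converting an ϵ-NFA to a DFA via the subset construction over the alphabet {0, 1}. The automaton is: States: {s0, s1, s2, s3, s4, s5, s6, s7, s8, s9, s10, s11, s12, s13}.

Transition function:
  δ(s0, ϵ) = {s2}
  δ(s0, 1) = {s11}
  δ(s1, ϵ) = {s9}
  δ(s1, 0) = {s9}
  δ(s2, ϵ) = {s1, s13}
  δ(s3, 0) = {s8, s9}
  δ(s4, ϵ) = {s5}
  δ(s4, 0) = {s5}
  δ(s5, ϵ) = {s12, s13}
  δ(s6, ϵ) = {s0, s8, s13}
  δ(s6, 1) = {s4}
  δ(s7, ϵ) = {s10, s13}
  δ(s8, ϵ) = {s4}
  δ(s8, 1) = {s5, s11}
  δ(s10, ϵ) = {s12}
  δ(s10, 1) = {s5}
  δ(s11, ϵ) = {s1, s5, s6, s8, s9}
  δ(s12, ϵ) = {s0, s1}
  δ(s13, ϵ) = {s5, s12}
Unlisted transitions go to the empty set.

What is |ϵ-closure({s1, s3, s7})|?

10

Start with {s1, s3, s7}.
From s1 via ϵ: add s9.
From s7 via ϵ: add s10, s13.
From s10 via ϵ: add s12.
From s13 via ϵ: add s5.
From s12 via ϵ: add s0.
From s0 via ϵ: add s2.
ϵ-closure = {s0, s1, s2, s3, s5, s7, s9, s10, s12, s13}, which has 10 states.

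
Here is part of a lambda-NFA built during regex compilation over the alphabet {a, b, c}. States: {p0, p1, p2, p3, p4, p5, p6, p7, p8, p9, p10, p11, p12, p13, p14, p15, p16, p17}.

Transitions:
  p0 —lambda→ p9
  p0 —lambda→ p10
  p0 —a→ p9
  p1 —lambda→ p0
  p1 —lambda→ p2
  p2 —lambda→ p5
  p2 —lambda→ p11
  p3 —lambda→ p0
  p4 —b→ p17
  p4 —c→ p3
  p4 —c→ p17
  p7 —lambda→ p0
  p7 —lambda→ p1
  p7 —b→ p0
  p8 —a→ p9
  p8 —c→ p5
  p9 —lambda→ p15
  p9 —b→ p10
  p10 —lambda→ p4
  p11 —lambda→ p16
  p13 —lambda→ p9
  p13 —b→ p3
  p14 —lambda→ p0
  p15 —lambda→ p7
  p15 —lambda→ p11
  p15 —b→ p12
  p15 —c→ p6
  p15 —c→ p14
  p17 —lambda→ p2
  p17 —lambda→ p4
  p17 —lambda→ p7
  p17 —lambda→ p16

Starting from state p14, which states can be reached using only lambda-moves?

Start with {p14}.
From p14 via lambda: add p0.
From p0 via lambda: add p9, p10.
From p9 via lambda: add p15.
From p10 via lambda: add p4.
From p15 via lambda: add p7, p11.
From p7 via lambda: add p1.
From p11 via lambda: add p16.
From p1 via lambda: add p2.
From p2 via lambda: add p5.
No new states can be added; the closed set is {p0, p1, p2, p4, p5, p7, p9, p10, p11, p14, p15, p16}.

{p0, p1, p2, p4, p5, p7, p9, p10, p11, p14, p15, p16}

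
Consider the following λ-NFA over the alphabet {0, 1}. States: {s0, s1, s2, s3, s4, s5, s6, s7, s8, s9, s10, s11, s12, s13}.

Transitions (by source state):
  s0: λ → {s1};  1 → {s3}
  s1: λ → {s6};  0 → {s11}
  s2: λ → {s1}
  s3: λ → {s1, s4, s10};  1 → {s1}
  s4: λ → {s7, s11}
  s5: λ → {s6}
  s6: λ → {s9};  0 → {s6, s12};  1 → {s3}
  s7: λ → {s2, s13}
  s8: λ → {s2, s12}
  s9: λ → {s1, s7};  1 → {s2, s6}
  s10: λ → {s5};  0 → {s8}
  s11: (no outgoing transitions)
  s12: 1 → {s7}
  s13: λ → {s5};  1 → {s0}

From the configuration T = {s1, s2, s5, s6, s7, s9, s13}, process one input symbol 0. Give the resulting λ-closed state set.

s1 on 0 → {s11}.
s6 on 0 → {s6, s12}.
No 0-transition from s2, s5, s7, s9, s13.
Union after reading 0: {s6, s11, s12}.
Now take the λ-closure:
From s6 via λ: add s9.
From s9 via λ: add s1, s7.
From s7 via λ: add s2, s13.
From s13 via λ: add s5.
No new states can be added; the closed set is {s1, s2, s5, s6, s7, s9, s11, s12, s13}.

{s1, s2, s5, s6, s7, s9, s11, s12, s13}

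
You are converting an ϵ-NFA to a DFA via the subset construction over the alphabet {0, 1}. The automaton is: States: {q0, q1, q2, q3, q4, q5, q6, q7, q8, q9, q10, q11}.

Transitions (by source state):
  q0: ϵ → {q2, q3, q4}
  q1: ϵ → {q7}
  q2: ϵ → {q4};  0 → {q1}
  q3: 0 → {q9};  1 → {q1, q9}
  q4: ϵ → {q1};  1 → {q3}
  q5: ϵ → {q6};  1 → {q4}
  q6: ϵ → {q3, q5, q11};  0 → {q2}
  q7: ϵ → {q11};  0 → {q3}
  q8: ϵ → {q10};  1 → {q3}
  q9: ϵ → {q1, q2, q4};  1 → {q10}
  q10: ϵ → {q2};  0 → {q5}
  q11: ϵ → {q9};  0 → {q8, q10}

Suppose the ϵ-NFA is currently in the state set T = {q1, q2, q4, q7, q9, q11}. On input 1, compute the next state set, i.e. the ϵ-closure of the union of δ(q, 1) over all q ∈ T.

q4 on 1 → {q3}.
q9 on 1 → {q10}.
No 1-transition from q1, q2, q7, q11.
Union after reading 1: {q3, q10}.
Now take the ϵ-closure:
From q10 via ϵ: add q2.
From q2 via ϵ: add q4.
From q4 via ϵ: add q1.
From q1 via ϵ: add q7.
From q7 via ϵ: add q11.
From q11 via ϵ: add q9.
No new states can be added; the closed set is {q1, q2, q3, q4, q7, q9, q10, q11}.

{q1, q2, q3, q4, q7, q9, q10, q11}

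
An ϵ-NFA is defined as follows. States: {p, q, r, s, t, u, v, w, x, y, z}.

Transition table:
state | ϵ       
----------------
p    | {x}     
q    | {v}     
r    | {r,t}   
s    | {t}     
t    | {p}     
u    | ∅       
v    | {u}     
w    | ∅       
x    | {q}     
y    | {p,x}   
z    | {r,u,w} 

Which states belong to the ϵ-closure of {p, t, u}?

Start with {p, t, u}.
From p via ϵ: add x.
From x via ϵ: add q.
From q via ϵ: add v.
No new states can be added; the closed set is {p, q, t, u, v, x}.

{p, q, t, u, v, x}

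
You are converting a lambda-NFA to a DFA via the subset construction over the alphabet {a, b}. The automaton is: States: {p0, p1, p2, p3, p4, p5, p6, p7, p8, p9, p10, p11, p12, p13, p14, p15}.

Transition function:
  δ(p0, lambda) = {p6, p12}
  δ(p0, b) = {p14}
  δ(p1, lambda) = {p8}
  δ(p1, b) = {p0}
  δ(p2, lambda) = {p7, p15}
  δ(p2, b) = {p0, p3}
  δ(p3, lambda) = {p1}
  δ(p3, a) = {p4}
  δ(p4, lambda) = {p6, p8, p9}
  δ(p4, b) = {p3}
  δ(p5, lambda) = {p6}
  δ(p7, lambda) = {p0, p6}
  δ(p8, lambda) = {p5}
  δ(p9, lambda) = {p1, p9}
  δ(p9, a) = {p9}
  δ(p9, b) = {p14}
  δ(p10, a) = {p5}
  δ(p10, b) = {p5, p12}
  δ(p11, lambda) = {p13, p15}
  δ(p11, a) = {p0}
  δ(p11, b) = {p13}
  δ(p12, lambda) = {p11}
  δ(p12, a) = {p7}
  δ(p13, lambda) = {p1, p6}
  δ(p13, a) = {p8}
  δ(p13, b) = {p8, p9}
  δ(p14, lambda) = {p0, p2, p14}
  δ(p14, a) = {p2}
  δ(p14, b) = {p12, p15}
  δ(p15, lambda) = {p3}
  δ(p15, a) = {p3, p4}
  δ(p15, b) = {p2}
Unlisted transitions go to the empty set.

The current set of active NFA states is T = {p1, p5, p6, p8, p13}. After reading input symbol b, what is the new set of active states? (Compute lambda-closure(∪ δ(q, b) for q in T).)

p1 on b → {p0}.
p13 on b → {p8, p9}.
No b-transition from p5, p6, p8.
Union after reading b: {p0, p8, p9}.
Now take the lambda-closure:
From p0 via lambda: add p6, p12.
From p8 via lambda: add p5.
From p9 via lambda: add p1.
From p12 via lambda: add p11.
From p11 via lambda: add p13, p15.
From p15 via lambda: add p3.
No new states can be added; the closed set is {p0, p1, p3, p5, p6, p8, p9, p11, p12, p13, p15}.

{p0, p1, p3, p5, p6, p8, p9, p11, p12, p13, p15}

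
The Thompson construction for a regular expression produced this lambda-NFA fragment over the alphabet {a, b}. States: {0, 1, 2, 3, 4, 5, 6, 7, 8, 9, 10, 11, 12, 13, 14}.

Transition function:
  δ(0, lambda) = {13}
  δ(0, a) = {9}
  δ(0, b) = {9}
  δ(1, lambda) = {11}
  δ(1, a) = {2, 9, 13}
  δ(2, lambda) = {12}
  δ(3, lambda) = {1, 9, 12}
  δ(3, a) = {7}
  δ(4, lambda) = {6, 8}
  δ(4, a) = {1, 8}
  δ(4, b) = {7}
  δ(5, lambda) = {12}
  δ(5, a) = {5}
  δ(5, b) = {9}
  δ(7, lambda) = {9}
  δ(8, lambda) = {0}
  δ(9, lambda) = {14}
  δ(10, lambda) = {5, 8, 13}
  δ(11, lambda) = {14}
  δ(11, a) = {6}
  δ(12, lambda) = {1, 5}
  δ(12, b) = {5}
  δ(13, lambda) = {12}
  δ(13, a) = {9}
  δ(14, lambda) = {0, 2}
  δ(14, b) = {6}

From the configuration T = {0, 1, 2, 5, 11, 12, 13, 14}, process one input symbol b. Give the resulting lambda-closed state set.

0 on b → {9}.
5 on b → {9}.
12 on b → {5}.
14 on b → {6}.
No b-transition from 1, 2, 11, 13.
Union after reading b: {5, 6, 9}.
Now take the lambda-closure:
From 5 via lambda: add 12.
From 9 via lambda: add 14.
From 12 via lambda: add 1.
From 14 via lambda: add 0, 2.
From 0 via lambda: add 13.
From 1 via lambda: add 11.
No new states can be added; the closed set is {0, 1, 2, 5, 6, 9, 11, 12, 13, 14}.

{0, 1, 2, 5, 6, 9, 11, 12, 13, 14}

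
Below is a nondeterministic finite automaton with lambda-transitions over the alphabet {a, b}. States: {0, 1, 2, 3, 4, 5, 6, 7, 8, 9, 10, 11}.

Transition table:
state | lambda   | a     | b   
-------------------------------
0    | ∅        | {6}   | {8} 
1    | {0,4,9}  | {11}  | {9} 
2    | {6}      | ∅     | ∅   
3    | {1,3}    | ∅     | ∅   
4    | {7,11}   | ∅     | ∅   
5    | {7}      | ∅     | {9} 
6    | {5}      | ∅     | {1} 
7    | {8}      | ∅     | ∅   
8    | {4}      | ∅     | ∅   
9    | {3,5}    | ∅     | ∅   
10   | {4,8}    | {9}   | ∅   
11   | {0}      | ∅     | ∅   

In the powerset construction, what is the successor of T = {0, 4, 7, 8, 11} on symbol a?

{0, 4, 5, 6, 7, 8, 11}

0 on a → {6}.
No a-transition from 4, 7, 8, 11.
Union after reading a: {6}.
Now take the lambda-closure:
From 6 via lambda: add 5.
From 5 via lambda: add 7.
From 7 via lambda: add 8.
From 8 via lambda: add 4.
From 4 via lambda: add 11.
From 11 via lambda: add 0.
No new states can be added; the closed set is {0, 4, 5, 6, 7, 8, 11}.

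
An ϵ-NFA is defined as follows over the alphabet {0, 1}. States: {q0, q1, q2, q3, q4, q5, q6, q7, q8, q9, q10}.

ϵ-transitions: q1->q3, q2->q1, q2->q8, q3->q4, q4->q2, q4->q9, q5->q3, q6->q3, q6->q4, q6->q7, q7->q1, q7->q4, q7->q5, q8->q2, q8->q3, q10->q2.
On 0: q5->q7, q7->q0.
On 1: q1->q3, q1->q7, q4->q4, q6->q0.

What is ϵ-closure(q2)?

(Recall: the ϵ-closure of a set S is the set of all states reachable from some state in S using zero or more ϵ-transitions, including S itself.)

Start with {q2}.
From q2 via ϵ: add q1, q8.
From q1 via ϵ: add q3.
From q3 via ϵ: add q4.
From q4 via ϵ: add q9.
No new states can be added; the closed set is {q1, q2, q3, q4, q8, q9}.

{q1, q2, q3, q4, q8, q9}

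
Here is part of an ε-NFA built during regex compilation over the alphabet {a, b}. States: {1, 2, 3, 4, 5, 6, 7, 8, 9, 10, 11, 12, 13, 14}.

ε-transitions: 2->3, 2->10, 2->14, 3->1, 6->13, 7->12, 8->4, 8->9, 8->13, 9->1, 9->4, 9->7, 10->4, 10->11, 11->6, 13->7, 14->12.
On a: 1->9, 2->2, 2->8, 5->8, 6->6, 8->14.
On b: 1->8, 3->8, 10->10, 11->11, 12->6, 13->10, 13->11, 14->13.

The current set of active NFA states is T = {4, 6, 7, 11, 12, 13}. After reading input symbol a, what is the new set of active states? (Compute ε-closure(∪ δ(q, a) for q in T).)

{6, 7, 12, 13}

6 on a → {6}.
No a-transition from 4, 7, 11, 12, 13.
Union after reading a: {6}.
Now take the ε-closure:
From 6 via ε: add 13.
From 13 via ε: add 7.
From 7 via ε: add 12.
No new states can be added; the closed set is {6, 7, 12, 13}.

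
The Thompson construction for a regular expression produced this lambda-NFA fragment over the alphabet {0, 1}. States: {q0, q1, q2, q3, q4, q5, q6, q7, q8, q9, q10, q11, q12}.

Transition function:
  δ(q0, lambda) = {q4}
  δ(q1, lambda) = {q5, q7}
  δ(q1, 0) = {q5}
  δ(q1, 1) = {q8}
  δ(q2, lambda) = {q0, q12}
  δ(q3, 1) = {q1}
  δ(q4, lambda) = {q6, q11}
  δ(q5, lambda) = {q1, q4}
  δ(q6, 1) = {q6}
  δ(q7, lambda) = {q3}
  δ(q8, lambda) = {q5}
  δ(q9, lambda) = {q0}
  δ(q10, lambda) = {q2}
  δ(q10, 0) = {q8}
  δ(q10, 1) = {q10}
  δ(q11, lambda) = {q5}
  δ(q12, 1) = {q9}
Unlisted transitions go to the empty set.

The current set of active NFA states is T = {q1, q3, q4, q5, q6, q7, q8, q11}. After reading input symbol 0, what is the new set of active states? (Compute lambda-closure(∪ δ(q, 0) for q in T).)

{q1, q3, q4, q5, q6, q7, q11}

q1 on 0 → {q5}.
No 0-transition from q3, q4, q5, q6, q7, q8, q11.
Union after reading 0: {q5}.
Now take the lambda-closure:
From q5 via lambda: add q1, q4.
From q1 via lambda: add q7.
From q4 via lambda: add q6, q11.
From q7 via lambda: add q3.
No new states can be added; the closed set is {q1, q3, q4, q5, q6, q7, q11}.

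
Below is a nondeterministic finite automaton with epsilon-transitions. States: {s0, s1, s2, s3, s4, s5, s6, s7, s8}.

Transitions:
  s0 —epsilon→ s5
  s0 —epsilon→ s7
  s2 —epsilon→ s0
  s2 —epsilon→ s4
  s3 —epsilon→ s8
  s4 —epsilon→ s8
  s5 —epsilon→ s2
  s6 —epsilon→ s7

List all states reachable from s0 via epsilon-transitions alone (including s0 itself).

Start with {s0}.
From s0 via epsilon: add s5, s7.
From s5 via epsilon: add s2.
From s2 via epsilon: add s4.
From s4 via epsilon: add s8.
No new states can be added; the closed set is {s0, s2, s4, s5, s7, s8}.

{s0, s2, s4, s5, s7, s8}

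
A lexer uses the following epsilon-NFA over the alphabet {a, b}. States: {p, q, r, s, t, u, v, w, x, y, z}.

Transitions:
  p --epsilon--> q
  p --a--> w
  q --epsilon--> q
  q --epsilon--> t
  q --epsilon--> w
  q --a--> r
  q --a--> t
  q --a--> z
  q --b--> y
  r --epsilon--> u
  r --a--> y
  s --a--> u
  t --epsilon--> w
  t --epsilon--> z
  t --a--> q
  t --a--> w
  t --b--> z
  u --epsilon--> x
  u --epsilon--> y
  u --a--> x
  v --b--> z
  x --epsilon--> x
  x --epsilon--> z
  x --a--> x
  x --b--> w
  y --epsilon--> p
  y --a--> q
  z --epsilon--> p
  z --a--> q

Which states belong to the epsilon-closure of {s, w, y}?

{p, q, s, t, w, y, z}

Start with {s, w, y}.
From y via epsilon: add p.
From p via epsilon: add q.
From q via epsilon: add t.
From t via epsilon: add z.
No new states can be added; the closed set is {p, q, s, t, w, y, z}.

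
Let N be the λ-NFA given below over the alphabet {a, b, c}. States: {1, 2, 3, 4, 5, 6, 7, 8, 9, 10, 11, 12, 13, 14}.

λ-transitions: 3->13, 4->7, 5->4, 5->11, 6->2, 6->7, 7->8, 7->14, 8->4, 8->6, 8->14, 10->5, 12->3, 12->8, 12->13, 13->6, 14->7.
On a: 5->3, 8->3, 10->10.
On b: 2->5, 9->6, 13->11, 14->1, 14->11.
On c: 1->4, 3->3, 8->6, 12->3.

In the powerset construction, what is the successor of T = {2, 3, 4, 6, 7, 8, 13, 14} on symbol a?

{2, 3, 4, 6, 7, 8, 13, 14}

8 on a → {3}.
No a-transition from 2, 3, 4, 6, 7, 13, 14.
Union after reading a: {3}.
Now take the λ-closure:
From 3 via λ: add 13.
From 13 via λ: add 6.
From 6 via λ: add 2, 7.
From 7 via λ: add 8, 14.
From 8 via λ: add 4.
No new states can be added; the closed set is {2, 3, 4, 6, 7, 8, 13, 14}.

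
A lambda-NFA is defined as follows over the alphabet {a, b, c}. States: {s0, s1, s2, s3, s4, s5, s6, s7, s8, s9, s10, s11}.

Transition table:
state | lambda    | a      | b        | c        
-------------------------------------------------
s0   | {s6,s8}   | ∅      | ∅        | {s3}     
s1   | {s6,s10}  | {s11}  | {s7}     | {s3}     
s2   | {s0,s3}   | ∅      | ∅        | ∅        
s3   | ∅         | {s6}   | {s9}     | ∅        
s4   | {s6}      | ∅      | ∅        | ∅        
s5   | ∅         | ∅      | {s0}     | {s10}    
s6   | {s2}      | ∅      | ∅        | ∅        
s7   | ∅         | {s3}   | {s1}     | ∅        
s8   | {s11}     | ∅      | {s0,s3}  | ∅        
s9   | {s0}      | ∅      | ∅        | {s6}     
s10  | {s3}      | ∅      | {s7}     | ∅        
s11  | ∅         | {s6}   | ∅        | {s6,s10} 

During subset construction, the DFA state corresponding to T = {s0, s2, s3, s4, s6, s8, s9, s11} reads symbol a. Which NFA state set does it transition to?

s3 on a → {s6}.
s11 on a → {s6}.
No a-transition from s0, s2, s4, s6, s8, s9.
Union after reading a: {s6}.
Now take the lambda-closure:
From s6 via lambda: add s2.
From s2 via lambda: add s0, s3.
From s0 via lambda: add s8.
From s8 via lambda: add s11.
No new states can be added; the closed set is {s0, s2, s3, s6, s8, s11}.

{s0, s2, s3, s6, s8, s11}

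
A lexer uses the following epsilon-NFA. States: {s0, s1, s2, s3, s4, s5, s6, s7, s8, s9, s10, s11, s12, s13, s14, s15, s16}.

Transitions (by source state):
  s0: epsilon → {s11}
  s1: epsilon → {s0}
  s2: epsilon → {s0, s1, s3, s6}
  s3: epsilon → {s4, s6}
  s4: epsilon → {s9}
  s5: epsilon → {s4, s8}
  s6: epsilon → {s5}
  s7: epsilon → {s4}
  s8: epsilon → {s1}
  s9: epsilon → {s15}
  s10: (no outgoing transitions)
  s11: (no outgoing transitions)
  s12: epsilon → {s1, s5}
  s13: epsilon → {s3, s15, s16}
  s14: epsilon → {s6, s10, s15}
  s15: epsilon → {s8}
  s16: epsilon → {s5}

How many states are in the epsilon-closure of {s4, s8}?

Start with {s4, s8}.
From s4 via epsilon: add s9.
From s8 via epsilon: add s1.
From s1 via epsilon: add s0.
From s9 via epsilon: add s15.
From s0 via epsilon: add s11.
epsilon-closure = {s0, s1, s4, s8, s9, s11, s15}, which has 7 states.

7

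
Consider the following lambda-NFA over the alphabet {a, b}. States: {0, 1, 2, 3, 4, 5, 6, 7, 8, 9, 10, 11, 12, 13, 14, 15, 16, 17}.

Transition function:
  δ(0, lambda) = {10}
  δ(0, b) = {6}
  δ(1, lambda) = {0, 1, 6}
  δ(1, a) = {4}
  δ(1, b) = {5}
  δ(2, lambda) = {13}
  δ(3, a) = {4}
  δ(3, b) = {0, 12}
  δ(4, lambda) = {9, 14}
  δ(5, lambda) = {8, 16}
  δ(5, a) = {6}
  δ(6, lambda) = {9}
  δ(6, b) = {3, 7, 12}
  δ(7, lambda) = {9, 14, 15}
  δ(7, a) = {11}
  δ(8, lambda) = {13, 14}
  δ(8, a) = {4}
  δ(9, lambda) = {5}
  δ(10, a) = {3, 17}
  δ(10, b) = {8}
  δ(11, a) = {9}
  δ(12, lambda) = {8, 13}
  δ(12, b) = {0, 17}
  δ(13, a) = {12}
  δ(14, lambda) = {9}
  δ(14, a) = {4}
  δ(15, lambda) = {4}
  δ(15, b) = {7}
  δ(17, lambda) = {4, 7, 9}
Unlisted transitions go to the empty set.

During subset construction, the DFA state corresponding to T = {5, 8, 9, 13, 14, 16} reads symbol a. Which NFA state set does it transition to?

5 on a → {6}.
8 on a → {4}.
13 on a → {12}.
14 on a → {4}.
No a-transition from 9, 16.
Union after reading a: {4, 6, 12}.
Now take the lambda-closure:
From 4 via lambda: add 9, 14.
From 12 via lambda: add 8, 13.
From 9 via lambda: add 5.
From 5 via lambda: add 16.
No new states can be added; the closed set is {4, 5, 6, 8, 9, 12, 13, 14, 16}.

{4, 5, 6, 8, 9, 12, 13, 14, 16}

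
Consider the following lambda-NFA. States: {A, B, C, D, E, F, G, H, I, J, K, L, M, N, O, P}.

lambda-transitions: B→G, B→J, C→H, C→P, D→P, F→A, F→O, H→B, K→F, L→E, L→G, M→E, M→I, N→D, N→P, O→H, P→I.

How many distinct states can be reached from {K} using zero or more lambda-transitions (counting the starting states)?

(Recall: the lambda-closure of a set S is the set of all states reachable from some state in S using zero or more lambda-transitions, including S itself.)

8

Start with {K}.
From K via lambda: add F.
From F via lambda: add A, O.
From O via lambda: add H.
From H via lambda: add B.
From B via lambda: add G, J.
lambda-closure = {A, B, F, G, H, J, K, O}, which has 8 states.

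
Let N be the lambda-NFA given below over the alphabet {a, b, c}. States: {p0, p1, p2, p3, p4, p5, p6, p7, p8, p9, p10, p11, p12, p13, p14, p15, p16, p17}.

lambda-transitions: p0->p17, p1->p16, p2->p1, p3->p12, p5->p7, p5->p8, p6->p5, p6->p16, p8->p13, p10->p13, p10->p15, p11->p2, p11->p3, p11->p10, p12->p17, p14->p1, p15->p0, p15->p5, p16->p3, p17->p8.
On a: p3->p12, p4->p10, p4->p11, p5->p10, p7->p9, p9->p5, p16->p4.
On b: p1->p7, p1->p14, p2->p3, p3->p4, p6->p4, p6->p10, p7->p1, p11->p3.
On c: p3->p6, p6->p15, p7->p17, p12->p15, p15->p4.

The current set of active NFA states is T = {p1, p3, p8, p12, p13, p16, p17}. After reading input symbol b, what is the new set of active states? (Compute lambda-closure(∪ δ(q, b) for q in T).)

p1 on b → {p7, p14}.
p3 on b → {p4}.
No b-transition from p8, p12, p13, p16, p17.
Union after reading b: {p4, p7, p14}.
Now take the lambda-closure:
From p14 via lambda: add p1.
From p1 via lambda: add p16.
From p16 via lambda: add p3.
From p3 via lambda: add p12.
From p12 via lambda: add p17.
From p17 via lambda: add p8.
From p8 via lambda: add p13.
No new states can be added; the closed set is {p1, p3, p4, p7, p8, p12, p13, p14, p16, p17}.

{p1, p3, p4, p7, p8, p12, p13, p14, p16, p17}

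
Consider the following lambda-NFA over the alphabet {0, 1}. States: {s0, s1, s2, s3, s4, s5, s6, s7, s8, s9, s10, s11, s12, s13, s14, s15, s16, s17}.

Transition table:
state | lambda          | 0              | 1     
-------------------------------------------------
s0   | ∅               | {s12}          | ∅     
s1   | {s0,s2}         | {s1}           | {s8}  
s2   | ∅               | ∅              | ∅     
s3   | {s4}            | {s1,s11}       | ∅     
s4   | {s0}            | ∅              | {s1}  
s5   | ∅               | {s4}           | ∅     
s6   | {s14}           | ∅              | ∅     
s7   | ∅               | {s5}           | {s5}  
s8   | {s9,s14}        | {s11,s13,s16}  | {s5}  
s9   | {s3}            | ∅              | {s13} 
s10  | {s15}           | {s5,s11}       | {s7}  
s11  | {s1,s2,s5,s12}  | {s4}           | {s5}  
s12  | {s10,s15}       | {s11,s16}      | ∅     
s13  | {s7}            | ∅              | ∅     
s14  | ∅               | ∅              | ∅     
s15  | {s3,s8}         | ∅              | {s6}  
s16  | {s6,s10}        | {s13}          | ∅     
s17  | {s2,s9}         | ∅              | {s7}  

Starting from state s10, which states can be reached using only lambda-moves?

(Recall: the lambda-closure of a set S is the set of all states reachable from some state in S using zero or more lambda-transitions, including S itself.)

{s0, s3, s4, s8, s9, s10, s14, s15}

Start with {s10}.
From s10 via lambda: add s15.
From s15 via lambda: add s3, s8.
From s3 via lambda: add s4.
From s8 via lambda: add s9, s14.
From s4 via lambda: add s0.
No new states can be added; the closed set is {s0, s3, s4, s8, s9, s10, s14, s15}.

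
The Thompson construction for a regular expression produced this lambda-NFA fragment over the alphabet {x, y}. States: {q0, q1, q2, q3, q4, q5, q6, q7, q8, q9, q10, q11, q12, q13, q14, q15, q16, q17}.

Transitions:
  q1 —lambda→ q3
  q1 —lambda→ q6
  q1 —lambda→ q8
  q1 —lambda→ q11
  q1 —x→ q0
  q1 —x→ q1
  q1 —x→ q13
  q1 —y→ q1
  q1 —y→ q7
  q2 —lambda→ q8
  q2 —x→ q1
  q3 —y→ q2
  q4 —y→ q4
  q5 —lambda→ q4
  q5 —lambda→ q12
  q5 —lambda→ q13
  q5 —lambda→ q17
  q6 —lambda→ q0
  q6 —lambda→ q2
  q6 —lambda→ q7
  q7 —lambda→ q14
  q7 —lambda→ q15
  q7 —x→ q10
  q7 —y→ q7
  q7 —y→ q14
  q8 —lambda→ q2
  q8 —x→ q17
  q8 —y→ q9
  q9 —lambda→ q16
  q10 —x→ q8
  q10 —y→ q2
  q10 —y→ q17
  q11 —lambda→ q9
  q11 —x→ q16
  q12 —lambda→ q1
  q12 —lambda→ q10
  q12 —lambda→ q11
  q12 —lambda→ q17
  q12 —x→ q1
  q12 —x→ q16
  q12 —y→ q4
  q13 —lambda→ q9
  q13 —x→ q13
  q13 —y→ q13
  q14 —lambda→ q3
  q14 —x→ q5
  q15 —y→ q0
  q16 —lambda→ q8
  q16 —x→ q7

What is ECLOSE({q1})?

{q0, q1, q2, q3, q6, q7, q8, q9, q11, q14, q15, q16}

Start with {q1}.
From q1 via lambda: add q3, q6, q8, q11.
From q6 via lambda: add q0, q2, q7.
From q11 via lambda: add q9.
From q7 via lambda: add q14, q15.
From q9 via lambda: add q16.
No new states can be added; the closed set is {q0, q1, q2, q3, q6, q7, q8, q9, q11, q14, q15, q16}.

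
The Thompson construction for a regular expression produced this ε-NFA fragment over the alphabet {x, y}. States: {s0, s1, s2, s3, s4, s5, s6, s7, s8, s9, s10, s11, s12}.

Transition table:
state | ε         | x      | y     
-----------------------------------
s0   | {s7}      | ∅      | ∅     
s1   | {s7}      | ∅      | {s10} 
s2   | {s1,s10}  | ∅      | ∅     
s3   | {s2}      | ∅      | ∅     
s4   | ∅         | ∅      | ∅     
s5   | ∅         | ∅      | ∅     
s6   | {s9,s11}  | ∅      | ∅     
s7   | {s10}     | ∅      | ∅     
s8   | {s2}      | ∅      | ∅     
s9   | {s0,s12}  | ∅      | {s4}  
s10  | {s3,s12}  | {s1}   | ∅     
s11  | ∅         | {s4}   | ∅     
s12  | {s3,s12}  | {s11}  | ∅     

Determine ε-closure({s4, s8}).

Start with {s4, s8}.
From s8 via ε: add s2.
From s2 via ε: add s1, s10.
From s1 via ε: add s7.
From s10 via ε: add s3, s12.
No new states can be added; the closed set is {s1, s2, s3, s4, s7, s8, s10, s12}.

{s1, s2, s3, s4, s7, s8, s10, s12}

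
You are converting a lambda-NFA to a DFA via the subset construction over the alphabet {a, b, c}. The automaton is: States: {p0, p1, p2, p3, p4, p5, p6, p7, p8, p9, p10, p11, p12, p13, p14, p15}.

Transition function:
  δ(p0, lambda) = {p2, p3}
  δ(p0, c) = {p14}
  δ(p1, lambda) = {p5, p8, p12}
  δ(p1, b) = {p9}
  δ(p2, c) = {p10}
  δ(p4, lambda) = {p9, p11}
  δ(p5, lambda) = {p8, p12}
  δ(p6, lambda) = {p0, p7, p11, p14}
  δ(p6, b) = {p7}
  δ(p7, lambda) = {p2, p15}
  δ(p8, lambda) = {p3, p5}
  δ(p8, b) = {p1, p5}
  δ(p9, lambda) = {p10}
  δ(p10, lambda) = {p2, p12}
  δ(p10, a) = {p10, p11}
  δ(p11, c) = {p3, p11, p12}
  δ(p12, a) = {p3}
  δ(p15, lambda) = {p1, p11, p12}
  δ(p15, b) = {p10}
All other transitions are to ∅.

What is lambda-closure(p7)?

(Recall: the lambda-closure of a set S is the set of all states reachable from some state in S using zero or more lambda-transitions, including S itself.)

{p1, p2, p3, p5, p7, p8, p11, p12, p15}

Start with {p7}.
From p7 via lambda: add p2, p15.
From p15 via lambda: add p1, p11, p12.
From p1 via lambda: add p5, p8.
From p8 via lambda: add p3.
No new states can be added; the closed set is {p1, p2, p3, p5, p7, p8, p11, p12, p15}.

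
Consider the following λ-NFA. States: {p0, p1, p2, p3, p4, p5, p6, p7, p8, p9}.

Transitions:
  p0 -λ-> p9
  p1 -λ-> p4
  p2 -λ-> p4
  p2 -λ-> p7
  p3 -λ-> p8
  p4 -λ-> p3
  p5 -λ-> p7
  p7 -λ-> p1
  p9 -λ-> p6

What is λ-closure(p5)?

Start with {p5}.
From p5 via λ: add p7.
From p7 via λ: add p1.
From p1 via λ: add p4.
From p4 via λ: add p3.
From p3 via λ: add p8.
No new states can be added; the closed set is {p1, p3, p4, p5, p7, p8}.

{p1, p3, p4, p5, p7, p8}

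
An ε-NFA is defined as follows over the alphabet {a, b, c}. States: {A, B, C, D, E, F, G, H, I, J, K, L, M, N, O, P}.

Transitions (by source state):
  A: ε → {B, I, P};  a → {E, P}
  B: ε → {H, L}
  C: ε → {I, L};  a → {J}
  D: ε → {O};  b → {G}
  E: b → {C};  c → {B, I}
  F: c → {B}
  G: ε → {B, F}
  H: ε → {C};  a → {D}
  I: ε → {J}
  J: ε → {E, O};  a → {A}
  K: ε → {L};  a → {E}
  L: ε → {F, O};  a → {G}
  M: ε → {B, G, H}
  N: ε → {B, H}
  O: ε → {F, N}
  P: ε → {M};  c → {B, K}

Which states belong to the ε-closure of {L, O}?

{B, C, E, F, H, I, J, L, N, O}

Start with {L, O}.
From L via ε: add F.
From O via ε: add N.
From N via ε: add B, H.
From H via ε: add C.
From C via ε: add I.
From I via ε: add J.
From J via ε: add E.
No new states can be added; the closed set is {B, C, E, F, H, I, J, L, N, O}.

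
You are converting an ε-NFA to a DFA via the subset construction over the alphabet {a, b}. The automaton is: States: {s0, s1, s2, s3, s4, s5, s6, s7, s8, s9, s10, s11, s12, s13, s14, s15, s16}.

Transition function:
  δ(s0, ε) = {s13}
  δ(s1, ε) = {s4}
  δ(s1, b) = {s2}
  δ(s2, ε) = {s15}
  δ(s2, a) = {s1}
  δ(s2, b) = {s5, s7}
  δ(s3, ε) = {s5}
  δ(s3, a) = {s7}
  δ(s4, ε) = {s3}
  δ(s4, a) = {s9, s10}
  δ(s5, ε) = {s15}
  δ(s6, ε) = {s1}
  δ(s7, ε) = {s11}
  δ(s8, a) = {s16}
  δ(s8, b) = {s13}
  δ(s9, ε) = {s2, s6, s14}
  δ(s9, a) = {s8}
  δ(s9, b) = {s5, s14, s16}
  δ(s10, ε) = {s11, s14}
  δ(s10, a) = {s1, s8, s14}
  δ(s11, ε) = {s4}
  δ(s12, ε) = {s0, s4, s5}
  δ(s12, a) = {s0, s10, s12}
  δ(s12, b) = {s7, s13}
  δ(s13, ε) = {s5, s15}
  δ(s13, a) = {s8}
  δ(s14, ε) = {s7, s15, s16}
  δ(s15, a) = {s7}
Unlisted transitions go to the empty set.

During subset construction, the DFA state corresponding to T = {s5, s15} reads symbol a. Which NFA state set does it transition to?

{s3, s4, s5, s7, s11, s15}

s15 on a → {s7}.
No a-transition from s5.
Union after reading a: {s7}.
Now take the ε-closure:
From s7 via ε: add s11.
From s11 via ε: add s4.
From s4 via ε: add s3.
From s3 via ε: add s5.
From s5 via ε: add s15.
No new states can be added; the closed set is {s3, s4, s5, s7, s11, s15}.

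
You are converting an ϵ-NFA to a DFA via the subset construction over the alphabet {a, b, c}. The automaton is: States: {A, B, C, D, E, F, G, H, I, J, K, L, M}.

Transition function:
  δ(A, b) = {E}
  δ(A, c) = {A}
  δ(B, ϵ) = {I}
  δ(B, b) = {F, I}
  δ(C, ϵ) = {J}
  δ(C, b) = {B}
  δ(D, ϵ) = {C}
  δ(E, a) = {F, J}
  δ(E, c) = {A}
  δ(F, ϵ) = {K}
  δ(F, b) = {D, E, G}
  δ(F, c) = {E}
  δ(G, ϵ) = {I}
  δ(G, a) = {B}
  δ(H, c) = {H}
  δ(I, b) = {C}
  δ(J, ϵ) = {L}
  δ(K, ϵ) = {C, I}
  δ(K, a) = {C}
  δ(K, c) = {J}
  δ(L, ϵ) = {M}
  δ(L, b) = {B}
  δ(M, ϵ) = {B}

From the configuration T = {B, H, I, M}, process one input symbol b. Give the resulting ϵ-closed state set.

B on b → {F, I}.
I on b → {C}.
No b-transition from H, M.
Union after reading b: {C, F, I}.
Now take the ϵ-closure:
From C via ϵ: add J.
From F via ϵ: add K.
From J via ϵ: add L.
From L via ϵ: add M.
From M via ϵ: add B.
No new states can be added; the closed set is {B, C, F, I, J, K, L, M}.

{B, C, F, I, J, K, L, M}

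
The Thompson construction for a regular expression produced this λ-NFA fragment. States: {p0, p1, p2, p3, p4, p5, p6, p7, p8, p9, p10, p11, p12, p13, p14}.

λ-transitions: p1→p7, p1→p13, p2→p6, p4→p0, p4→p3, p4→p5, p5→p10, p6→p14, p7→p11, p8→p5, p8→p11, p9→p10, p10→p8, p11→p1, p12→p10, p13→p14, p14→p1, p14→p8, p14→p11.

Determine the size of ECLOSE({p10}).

Start with {p10}.
From p10 via λ: add p8.
From p8 via λ: add p5, p11.
From p11 via λ: add p1.
From p1 via λ: add p7, p13.
From p13 via λ: add p14.
λ-closure = {p1, p5, p7, p8, p10, p11, p13, p14}, which has 8 states.

8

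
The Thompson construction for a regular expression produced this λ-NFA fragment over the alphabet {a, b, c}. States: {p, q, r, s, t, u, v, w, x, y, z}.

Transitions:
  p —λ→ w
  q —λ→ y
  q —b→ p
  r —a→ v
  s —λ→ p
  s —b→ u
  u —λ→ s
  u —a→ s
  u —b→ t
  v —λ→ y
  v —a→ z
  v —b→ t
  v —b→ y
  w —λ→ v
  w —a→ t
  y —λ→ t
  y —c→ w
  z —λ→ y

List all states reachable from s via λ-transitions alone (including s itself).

Start with {s}.
From s via λ: add p.
From p via λ: add w.
From w via λ: add v.
From v via λ: add y.
From y via λ: add t.
No new states can be added; the closed set is {p, s, t, v, w, y}.

{p, s, t, v, w, y}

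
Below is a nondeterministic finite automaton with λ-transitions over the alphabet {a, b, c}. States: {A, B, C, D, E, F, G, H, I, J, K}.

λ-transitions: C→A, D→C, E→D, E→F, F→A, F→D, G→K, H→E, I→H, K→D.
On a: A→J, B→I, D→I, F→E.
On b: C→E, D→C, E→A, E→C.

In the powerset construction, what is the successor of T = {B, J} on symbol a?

B on a → {I}.
No a-transition from J.
Union after reading a: {I}.
Now take the λ-closure:
From I via λ: add H.
From H via λ: add E.
From E via λ: add D, F.
From D via λ: add C.
From F via λ: add A.
No new states can be added; the closed set is {A, C, D, E, F, H, I}.

{A, C, D, E, F, H, I}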